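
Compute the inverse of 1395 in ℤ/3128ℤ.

gcd(3128, 1395) = 1.
By Bézout, 1395×(-509) + 3128×(227) = 1.
So 1395×-509 ≡ 1 (mod 3128), and -509 mod 3128 = 2619.

2619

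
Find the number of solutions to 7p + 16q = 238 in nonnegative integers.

gcd(16, 7) = 1.
By Bézout, 7·(7) + 16·(-3) = 1.
One solution: (2, 14).
General: p = 2 + 16t, q = 14 - 7t.
p ≥ 0 ⇒ t ≥ 0; q ≥ 0 ⇒ t ≤ 2. So t ∈ [0, 2]: 3 solutions.

3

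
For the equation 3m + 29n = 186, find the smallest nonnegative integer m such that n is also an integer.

4

gcd(29, 3):
  29 = 9×3 + 2
  3 = 1×2 + 1
  2 = 2×1
so gcd(29, 3) = 1.
1 divides 186, so solutions exist.
Back-substitute for Bézout coefficients:
  1 = 3 - 1×2
  ... = 3×(10) + 29×(-1)
Scale by 186/1 = 186: (m₀, n₀) = (1860, -186).
General solution: m = 1860 + 29t, n = -186 - 3t for integer t.
m ≥ 0: smallest is 1860 mod 29 = 4 (at t = -64), with n = 6.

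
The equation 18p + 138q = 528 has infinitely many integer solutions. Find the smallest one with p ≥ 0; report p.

gcd(138, 18) = 6.
6 divides 528, so solutions exist.
By Bézout, 18×(8) + 138×(-1) = 6.
Scale by 528/6 = 88: (p₀, q₀) = (704, -88).
General solution: p = 704 + 23t, q = -88 - 3t for integer t.
p ≥ 0: smallest is 704 mod 23 = 14 (at t = -30), with q = 2.

14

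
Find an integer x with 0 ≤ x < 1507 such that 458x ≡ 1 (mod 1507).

gcd(1507, 458) = 1.
By Bézout, 458*(-102) + 1507*(31) = 1.
So 458*-102 ≡ 1 (mod 1507), and -102 mod 1507 = 1405.

1405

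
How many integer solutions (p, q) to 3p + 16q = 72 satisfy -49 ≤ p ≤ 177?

14

gcd(16, 3) = 1.
By Bézout, 3·(-5) + 16·(1) = 1.
Particular solution: (8, 3).
General solution: p = 8 + 16t, q = 3 - 3t for integer t.
-49 ≤ 8 + 16t ≤ 177 gives t ∈ [-3, 10], which is 14 values.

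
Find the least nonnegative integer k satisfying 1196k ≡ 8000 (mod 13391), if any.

gcd(13391, 1196) = 1  (13391 = 11·1196 + 235, 1196 = 5·235 + 21, 235 = 11·21 + 4, 21 = 5·4 + 1, 4 = 4·1).
1 divides 8000, so solutions exist.
Back-substituting, 1196·(3191) + 13391·(-285) = 1.
So 1196·(3191) ≡ 1 (mod 13391); multiply by 8000: k ≡ 25528000 (mod 13391).
Smallest nonnegative: k = 25528000 mod 13391 = 4754.

4754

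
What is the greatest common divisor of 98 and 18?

2

gcd(98, 18) = 2  (98 = 5·18 + 8, 18 = 2·8 + 2, 8 = 4·2).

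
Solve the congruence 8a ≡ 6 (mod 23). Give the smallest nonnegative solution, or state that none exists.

gcd(23, 8) = 1  (23 = 2×8 + 7, 8 = 1×7 + 1, 7 = 7×1).
1 divides 6, so solutions exist.
Back-substituting, 8×(3) + 23×(-1) = 1.
So 8×(3) ≡ 1 (mod 23); multiply by 6: a ≡ 18 (mod 23).
Smallest nonnegative: a = 18 mod 23 = 18.

18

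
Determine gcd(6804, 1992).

12

gcd(6804, 1992) = 12  (6804 = 3×1992 + 828, 1992 = 2×828 + 336, 828 = 2×336 + 156, 336 = 2×156 + 24, 156 = 6×24 + 12, 24 = 2×12).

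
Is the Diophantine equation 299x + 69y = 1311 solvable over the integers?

gcd(299, 69) = 23  (299 = 4×69 + 23, 69 = 3×23).
23 divides 1311, so integer solutions exist.

yes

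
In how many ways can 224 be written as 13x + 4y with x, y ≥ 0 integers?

5

gcd(13, 4) = 1  (13 = 3·4 + 1, 4 = 4·1).
Back-substituting, 13·(1) + 4·(-3) = 1.
Scale by 224: one solution is (224, -672). Reduce x mod 4: (0, 56).
General: x = 0 + 4t, y = 56 - 13t.
x ≥ 0 ⇒ t ≥ 0; y ≥ 0 ⇒ t ≤ 4. So t ∈ [0, 4]: 5 solutions.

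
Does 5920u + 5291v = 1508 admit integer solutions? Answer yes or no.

no

gcd(5920, 5291) = 37.
37 does not divide 1508 (remainder 28), so no integer solutions.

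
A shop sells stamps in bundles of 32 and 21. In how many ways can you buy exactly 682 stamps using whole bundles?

1

Need nonnegative integers with 32j + 21k = 682.
gcd(32, 21) = 1, and 32·(2) + 21·(-3) = 1.
So (j₀, k₀) = (1364, -2046); general j = 1364 + 21t, k = -2046 - 32t.
j ≥ 0 ⇒ t ≥ -64; k ≥ 0 ⇒ t ≤ -64. That's 1 value of t.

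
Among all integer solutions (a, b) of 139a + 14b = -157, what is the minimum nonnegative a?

3

gcd(139, 14):
  139 = 9·14 + 13
  14 = 1·13 + 1
  13 = 13·1
so gcd(139, 14) = 1.
1 divides -157, so solutions exist.
Back-substitute for Bézout coefficients:
  1 = 14 - 1·13
  ... = 139·(-1) + 14·(10)
Scale by -157/1 = -157: (a₀, b₀) = (157, -1570).
General solution: a = 157 + 14t, b = -1570 - 139t for integer t.
a ≥ 0: smallest is 157 mod 14 = 3 (at t = -11), with b = -41.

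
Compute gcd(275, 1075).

25

gcd(1075, 275) = 25  (1075 = 3*275 + 250, 275 = 1*250 + 25, 250 = 10*25).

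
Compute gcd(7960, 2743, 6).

1

gcd(7960, 2743):
  7960 = 2*2743 + 2474
  2743 = 1*2474 + 269
  2474 = 9*269 + 53
  269 = 5*53 + 4
  53 = 13*4 + 1
  4 = 4*1
so gcd(7960, 2743) = 1.
gcd(1, 6) = 1.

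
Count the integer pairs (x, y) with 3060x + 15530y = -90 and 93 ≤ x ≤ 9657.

7

gcd(15530, 3060) = 10  (15530 = 5·3060 + 230, 3060 = 13·230 + 70, 230 = 3·70 + 20, 70 = 3·20 + 10, 20 = 2·10).
Back-substituting, 3060·(675) + 15530·(-133) = 10.
Scale by -9: particular solution (-6075, 1197); reduce x mod 1553: (137, -27).
General solution: x = 137 + 1553t, y = -27 - 306t for integer t.
93 ≤ 137 + 1553t ≤ 9657 gives t ∈ [0, 6], which is 7 values.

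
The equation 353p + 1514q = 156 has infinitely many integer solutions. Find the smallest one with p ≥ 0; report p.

172

gcd(1514, 353):
  1514 = 4×353 + 102
  353 = 3×102 + 47
  102 = 2×47 + 8
  47 = 5×8 + 7
  8 = 1×7 + 1
  7 = 7×1
so gcd(1514, 353) = 1.
1 divides 156, so solutions exist.
Back-substitute for Bézout coefficients:
  1 = 8 - 1×7
  ... = 353×(-193) + 1514×(45)
Scale by 156/1 = 156: (p₀, q₀) = (-30108, 7020).
General solution: p = -30108 + 1514t, q = 7020 - 353t for integer t.
p ≥ 0: smallest is -30108 mod 1514 = 172 (at t = 20), with q = -40.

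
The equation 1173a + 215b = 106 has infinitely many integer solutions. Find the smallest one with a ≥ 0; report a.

102

gcd(1173, 215) = 1  (1173 = 5*215 + 98, 215 = 2*98 + 19, 98 = 5*19 + 3, 19 = 6*3 + 1, 3 = 3*1).
1 divides 106, so solutions exist.
Back-substituting, 1173*(-68) + 215*(371) = 1.
Scale by 106/1 = 106: (a₀, b₀) = (-7208, 39326).
General solution: a = -7208 + 215t, b = 39326 - 1173t for integer t.
a ≥ 0: smallest is -7208 mod 215 = 102 (at t = 34), with b = -556.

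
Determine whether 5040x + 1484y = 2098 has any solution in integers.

gcd(5040, 1484) = 28  (5040 = 3·1484 + 588, 1484 = 2·588 + 308, 588 = 1·308 + 280, 308 = 1·280 + 28, 280 = 10·28).
28 does not divide 2098 (remainder 26), so no integer solutions.

no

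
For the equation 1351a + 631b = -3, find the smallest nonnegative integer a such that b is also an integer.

gcd(1351, 631):
  1351 = 2·631 + 89
  631 = 7·89 + 8
  89 = 11·8 + 1
  8 = 8·1
so gcd(1351, 631) = 1.
1 divides -3, so solutions exist.
Back-substitute for Bézout coefficients:
  1 = 89 - 11·8
  ... = 1351·(78) + 631·(-167)
Scale by -3/1 = -3: (a₀, b₀) = (-234, 501).
General solution: a = -234 + 631t, b = 501 - 1351t for integer t.
a ≥ 0: smallest is -234 mod 631 = 397 (at t = 1), with b = -850.

397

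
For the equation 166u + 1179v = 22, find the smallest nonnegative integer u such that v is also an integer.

199

gcd(1179, 166):
  1179 = 7*166 + 17
  166 = 9*17 + 13
  17 = 1*13 + 4
  13 = 3*4 + 1
  4 = 4*1
so gcd(1179, 166) = 1.
1 divides 22, so solutions exist.
Back-substitute for Bézout coefficients:
  1 = 13 - 3*4
  ... = 166*(277) + 1179*(-39)
Scale by 22/1 = 22: (u₀, v₀) = (6094, -858).
General solution: u = 6094 + 1179t, v = -858 - 166t for integer t.
u ≥ 0: smallest is 6094 mod 1179 = 199 (at t = -5), with v = -28.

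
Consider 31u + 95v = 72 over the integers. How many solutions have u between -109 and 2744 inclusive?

31

gcd(95, 31) = 1  (95 = 3×31 + 2, 31 = 15×2 + 1, 2 = 2×1).
Back-substituting, 31×(46) + 95×(-15) = 1.
Scale by 72: particular solution (3312, -1080); reduce u mod 95: (82, -26).
General solution: u = 82 + 95t, v = -26 - 31t for integer t.
-109 ≤ 82 + 95t ≤ 2744 gives t ∈ [-2, 28], which is 31 values.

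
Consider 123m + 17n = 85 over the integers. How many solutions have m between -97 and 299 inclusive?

gcd(123, 17):
  123 = 7×17 + 4
  17 = 4×4 + 1
  4 = 4×1
so gcd(123, 17) = 1.
Back-substitute for Bézout coefficients:
  1 = 17 - 4×4
  ... = 123×(-4) + 17×(29)
Scale by 85: particular solution (-340, 2465); reduce m mod 17: (0, 5).
General solution: m = 0 + 17t, n = 5 - 123t for integer t.
-97 ≤ 0 + 17t ≤ 299 gives t ∈ [-5, 17], which is 23 values.

23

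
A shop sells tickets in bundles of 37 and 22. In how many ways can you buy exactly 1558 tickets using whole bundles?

2

Need nonnegative integers with 37j + 22k = 1558.
gcd(37, 22) = 1, and 37·(3) + 22·(-5) = 1.
So (j₀, k₀) = (4674, -7790); general j = 4674 + 22t, k = -7790 - 37t.
j ≥ 0 ⇒ t ≥ -212; k ≥ 0 ⇒ t ≤ -211. That's 2 values of t.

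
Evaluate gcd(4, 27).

gcd(27, 4):
  27 = 6*4 + 3
  4 = 1*3 + 1
  3 = 3*1
so gcd(27, 4) = 1.

1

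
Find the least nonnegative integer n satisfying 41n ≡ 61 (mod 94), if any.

gcd(94, 41) = 1  (94 = 2×41 + 12, 41 = 3×12 + 5, 12 = 2×5 + 2, 5 = 2×2 + 1, 2 = 2×1).
1 divides 61, so solutions exist.
Back-substituting, 41×(39) + 94×(-17) = 1.
So 41×(39) ≡ 1 (mod 94); multiply by 61: n ≡ 2379 (mod 94).
Smallest nonnegative: n = 2379 mod 94 = 29.

29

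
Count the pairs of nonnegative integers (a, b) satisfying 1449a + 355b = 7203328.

gcd(1449, 355) = 1  (1449 = 4·355 + 29, 355 = 12·29 + 7, 29 = 4·7 + 1, 7 = 7·1).
Back-substituting, 1449·(49) + 355·(-200) = 1.
Scale by 7203328: one solution is (352963072, -1440665600). Reduce a mod 355: (62, 20038).
General: a = 62 + 355t, b = 20038 - 1449t.
a ≥ 0 ⇒ t ≥ 0; b ≥ 0 ⇒ t ≤ 13. So t ∈ [0, 13]: 14 solutions.

14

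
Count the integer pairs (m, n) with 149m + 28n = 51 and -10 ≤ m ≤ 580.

21

gcd(149, 28) = 1  (149 = 5*28 + 9, 28 = 3*9 + 1, 9 = 9*1).
Back-substituting, 149*(-3) + 28*(16) = 1.
Scale by 51: particular solution (-153, 816); reduce m mod 28: (15, -78).
General solution: m = 15 + 28t, n = -78 - 149t for integer t.
-10 ≤ 15 + 28t ≤ 580 gives t ∈ [0, 20], which is 21 values.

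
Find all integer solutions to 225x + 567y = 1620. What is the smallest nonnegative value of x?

gcd(567, 225) = 9  (567 = 2·225 + 117, 225 = 1·117 + 108, 117 = 1·108 + 9, 108 = 12·9).
9 divides 1620, so solutions exist.
Back-substituting, 225·(-5) + 567·(2) = 9.
Scale by 1620/9 = 180: (x₀, y₀) = (-900, 360).
General solution: x = -900 + 63t, y = 360 - 25t for integer t.
x ≥ 0: smallest is -900 mod 63 = 45 (at t = 15), with y = -15.

45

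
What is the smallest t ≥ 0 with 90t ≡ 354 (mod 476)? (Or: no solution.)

gcd(476, 90) = 2.
2 divides 354, so solutions exist.
By Bézout, 90·(-37) + 476·(7) = 2.
So 90·(-37) ≡ 2 (mod 476); multiply by 177: t ≡ -6549 (mod 238).
Smallest nonnegative: t = -6549 mod 238 = 115.

115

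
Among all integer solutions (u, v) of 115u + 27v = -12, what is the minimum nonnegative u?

6

gcd(115, 27) = 1  (115 = 4·27 + 7, 27 = 3·7 + 6, 7 = 1·6 + 1, 6 = 6·1).
1 divides -12, so solutions exist.
Back-substituting, 115·(4) + 27·(-17) = 1.
Scale by -12/1 = -12: (u₀, v₀) = (-48, 204).
General solution: u = -48 + 27t, v = 204 - 115t for integer t.
u ≥ 0: smallest is -48 mod 27 = 6 (at t = 2), with v = -26.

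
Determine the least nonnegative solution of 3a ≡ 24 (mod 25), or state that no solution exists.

8

gcd(25, 3) = 1  (25 = 8×3 + 1, 3 = 3×1).
1 divides 24, so solutions exist.
Back-substituting, 3×(-8) + 25×(1) = 1.
So 3×(-8) ≡ 1 (mod 25); multiply by 24: a ≡ -192 (mod 25).
Smallest nonnegative: a = -192 mod 25 = 8.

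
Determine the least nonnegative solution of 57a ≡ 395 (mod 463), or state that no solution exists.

210

gcd(463, 57) = 1.
1 divides 395, so solutions exist.
By Bézout, 57×(65) + 463×(-8) = 1.
So 57×(65) ≡ 1 (mod 463); multiply by 395: a ≡ 25675 (mod 463).
Smallest nonnegative: a = 25675 mod 463 = 210.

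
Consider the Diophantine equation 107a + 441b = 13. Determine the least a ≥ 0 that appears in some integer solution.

437

gcd(441, 107):
  441 = 4×107 + 13
  107 = 8×13 + 3
  13 = 4×3 + 1
  3 = 3×1
so gcd(441, 107) = 1.
1 divides 13, so solutions exist.
Back-substitute for Bézout coefficients:
  1 = 13 - 4×3
  ... = 107×(-136) + 441×(33)
Scale by 13/1 = 13: (a₀, b₀) = (-1768, 429).
General solution: a = -1768 + 441t, b = 429 - 107t for integer t.
a ≥ 0: smallest is -1768 mod 441 = 437 (at t = 5), with b = -106.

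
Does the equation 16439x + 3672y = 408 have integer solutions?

gcd(16439, 3672) = 17  (16439 = 4×3672 + 1751, 3672 = 2×1751 + 170, 1751 = 10×170 + 51, 170 = 3×51 + 17, 51 = 3×17).
17 divides 408, so integer solutions exist.

yes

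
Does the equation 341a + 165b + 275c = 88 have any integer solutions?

yes

gcd(341, 165) = 11  (341 = 2·165 + 11, 165 = 15·11).
gcd(11, 275) = 11.
11 divides 88, so integer solutions exist.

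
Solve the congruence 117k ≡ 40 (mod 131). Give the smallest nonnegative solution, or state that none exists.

72

gcd(131, 117) = 1.
1 divides 40, so solutions exist.
By Bézout, 117·(28) + 131·(-25) = 1.
So 117·(28) ≡ 1 (mod 131); multiply by 40: k ≡ 1120 (mod 131).
Smallest nonnegative: k = 1120 mod 131 = 72.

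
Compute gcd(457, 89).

gcd(457, 89):
  457 = 5×89 + 12
  89 = 7×12 + 5
  12 = 2×5 + 2
  5 = 2×2 + 1
  2 = 2×1
so gcd(457, 89) = 1.

1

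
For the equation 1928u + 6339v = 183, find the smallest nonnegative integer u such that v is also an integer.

gcd(6339, 1928) = 1  (6339 = 3·1928 + 555, 1928 = 3·555 + 263, 555 = 2·263 + 29, 263 = 9·29 + 2, 29 = 14·2 + 1, 2 = 2·1).
1 divides 183, so solutions exist.
Back-substituting, 1928·(-3061) + 6339·(931) = 1.
Scale by 183/1 = 183: (u₀, v₀) = (-560163, 170373).
General solution: u = -560163 + 6339t, v = 170373 - 1928t for integer t.
u ≥ 0: smallest is -560163 mod 6339 = 4008 (at t = 89), with v = -1219.

4008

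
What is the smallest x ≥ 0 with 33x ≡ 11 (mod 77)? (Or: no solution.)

5

gcd(77, 33) = 11.
11 divides 11, so solutions exist.
By Bézout, 33·(-2) + 77·(1) = 11.
So 33·(-2) ≡ 11 (mod 77); multiply by 1: x ≡ -2 (mod 7).
Smallest nonnegative: x = -2 mod 7 = 5.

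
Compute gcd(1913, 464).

1

gcd(1913, 464) = 1  (1913 = 4*464 + 57, 464 = 8*57 + 8, 57 = 7*8 + 1, 8 = 8*1).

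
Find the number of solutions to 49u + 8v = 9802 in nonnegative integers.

25

gcd(49, 8) = 1.
By Bézout, 49·(1) + 8·(-6) = 1.
One solution: (2, 1213).
General: u = 2 + 8t, v = 1213 - 49t.
u ≥ 0 ⇒ t ≥ 0; v ≥ 0 ⇒ t ≤ 24. So t ∈ [0, 24]: 25 solutions.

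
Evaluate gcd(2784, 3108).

12

gcd(3108, 2784):
  3108 = 1×2784 + 324
  2784 = 8×324 + 192
  324 = 1×192 + 132
  192 = 1×132 + 60
  132 = 2×60 + 12
  60 = 5×12
so gcd(3108, 2784) = 12.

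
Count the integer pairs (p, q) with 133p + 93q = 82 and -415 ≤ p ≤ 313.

gcd(133, 93) = 1  (133 = 1*93 + 40, 93 = 2*40 + 13, 40 = 3*13 + 1, 13 = 13*1).
Back-substituting, 133*(7) + 93*(-10) = 1.
Scale by 82: particular solution (574, -820); reduce p mod 93: (16, -22).
General solution: p = 16 + 93t, q = -22 - 133t for integer t.
-415 ≤ 16 + 93t ≤ 313 gives t ∈ [-4, 3], which is 8 values.

8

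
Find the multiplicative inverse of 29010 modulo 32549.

gcd(32549, 29010) = 1  (32549 = 1×29010 + 3539, 29010 = 8×3539 + 698, 3539 = 5×698 + 49, 698 = 14×49 + 12, 49 = 4×12 + 1, 12 = 12×1).
Back-substituting, 29010×(-2658) + 32549×(2369) = 1.
So 29010×-2658 ≡ 1 (mod 32549), and -2658 mod 32549 = 29891.

29891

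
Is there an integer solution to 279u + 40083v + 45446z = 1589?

no

gcd(40083, 279) = 93  (40083 = 143·279 + 186, 279 = 1·186 + 93, 186 = 2·93).
gcd(93, 45446) = 31.
31 does not divide 1589 (remainder 8), so no integer solutions.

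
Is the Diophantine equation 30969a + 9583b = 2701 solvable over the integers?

yes

gcd(30969, 9583) = 37.
37 divides 2701, so integer solutions exist.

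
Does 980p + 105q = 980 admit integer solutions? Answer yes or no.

yes

gcd(980, 105) = 35  (980 = 9*105 + 35, 105 = 3*35).
35 divides 980, so integer solutions exist.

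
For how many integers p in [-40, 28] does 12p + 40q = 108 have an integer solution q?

6

gcd(40, 12):
  40 = 3*12 + 4
  12 = 3*4
so gcd(40, 12) = 4.
Back-substitute for Bézout coefficients:
  4 = 40 - 3*12
  ... = 12*(-3) + 40*(1)
Scale by 27: particular solution (-81, 27); reduce p mod 10: (9, 0).
General solution: p = 9 + 10t, q = 0 - 3t for integer t.
-40 ≤ 9 + 10t ≤ 28 gives t ∈ [-4, 1], which is 6 values.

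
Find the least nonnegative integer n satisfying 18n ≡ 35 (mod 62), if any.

gcd(62, 18) = 2  (62 = 3*18 + 8, 18 = 2*8 + 2, 8 = 4*2).
2 does not divide 35, so the congruence has no solution.

no solution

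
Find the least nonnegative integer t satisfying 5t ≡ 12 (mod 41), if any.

gcd(41, 5) = 1.
1 divides 12, so solutions exist.
By Bézout, 5×(-8) + 41×(1) = 1.
So 5×(-8) ≡ 1 (mod 41); multiply by 12: t ≡ -96 (mod 41).
Smallest nonnegative: t = -96 mod 41 = 27.

27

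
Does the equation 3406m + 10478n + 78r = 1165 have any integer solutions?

no

gcd(10478, 3406) = 26.
gcd(26, 78) = 26.
26 does not divide 1165 (remainder 21), so no integer solutions.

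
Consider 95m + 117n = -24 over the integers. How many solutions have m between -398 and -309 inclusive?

1

gcd(117, 95):
  117 = 1·95 + 22
  95 = 4·22 + 7
  22 = 3·7 + 1
  7 = 7·1
so gcd(117, 95) = 1.
Back-substitute for Bézout coefficients:
  1 = 22 - 3·7
  ... = 95·(-16) + 117·(13)
Scale by -24: particular solution (384, -312); reduce m mod 117: (33, -27).
General solution: m = 33 + 117t, n = -27 - 95t for integer t.
-398 ≤ 33 + 117t ≤ -309 gives t ∈ [-3, -3], which is 1 value.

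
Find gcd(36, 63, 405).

gcd(63, 36):
  63 = 1*36 + 27
  36 = 1*27 + 9
  27 = 3*9
so gcd(63, 36) = 9.
gcd(9, 405) = 9.

9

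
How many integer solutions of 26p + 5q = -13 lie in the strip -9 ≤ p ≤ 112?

25

gcd(26, 5) = 1.
By Bézout, 26·(1) + 5·(-5) = 1.
Particular solution: (2, -13).
General solution: p = 2 + 5t, q = -13 - 26t for integer t.
-9 ≤ 2 + 5t ≤ 112 gives t ∈ [-2, 22], which is 25 values.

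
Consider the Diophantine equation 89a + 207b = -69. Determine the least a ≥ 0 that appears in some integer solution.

gcd(207, 89) = 1  (207 = 2×89 + 29, 89 = 3×29 + 2, 29 = 14×2 + 1, 2 = 2×1).
1 divides -69, so solutions exist.
Back-substituting, 89×(-100) + 207×(43) = 1.
Scale by -69/1 = -69: (a₀, b₀) = (6900, -2967).
General solution: a = 6900 + 207t, b = -2967 - 89t for integer t.
a ≥ 0: smallest is 6900 mod 207 = 69 (at t = -33), with b = -30.

69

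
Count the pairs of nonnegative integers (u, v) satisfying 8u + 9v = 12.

gcd(9, 8):
  9 = 1×8 + 1
  8 = 8×1
so gcd(9, 8) = 1.
Back-substitute for Bézout coefficients:
  1 = 9 - 1×8
  ... = 8×(-1) + 9×(1)
Scale by 12: one solution is (-12, 12). Reduce u mod 9: (6, -4).
General: u = 6 + 9t, v = -4 - 8t.
u ≥ 0 ⇒ t ≥ 0; v ≥ 0 ⇒ t ≤ -1. So t ∈ [0, -1]: 0 solutions.

0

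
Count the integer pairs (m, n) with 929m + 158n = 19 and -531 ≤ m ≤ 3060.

23

gcd(929, 158) = 1.
By Bézout, 929·(-25) + 158·(147) = 1.
Particular solution: (157, -923).
General solution: m = 157 + 158t, n = -923 - 929t for integer t.
-531 ≤ 157 + 158t ≤ 3060 gives t ∈ [-4, 18], which is 23 values.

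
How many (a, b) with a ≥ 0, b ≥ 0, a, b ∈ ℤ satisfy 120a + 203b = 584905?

24

gcd(203, 120):
  203 = 1*120 + 83
  120 = 1*83 + 37
  83 = 2*37 + 9
  37 = 4*9 + 1
  9 = 9*1
so gcd(203, 120) = 1.
Back-substitute for Bézout coefficients:
  1 = 37 - 4*9
  ... = 120*(22) + 203*(-13)
Scale by 584905: one solution is (12867910, -7603765). Reduce a mod 203: (146, 2795).
General: a = 146 + 203t, b = 2795 - 120t.
a ≥ 0 ⇒ t ≥ 0; b ≥ 0 ⇒ t ≤ 23. So t ∈ [0, 23]: 24 solutions.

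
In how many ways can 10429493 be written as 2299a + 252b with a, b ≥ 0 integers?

18

gcd(2299, 252) = 1.
By Bézout, 2299*(-65) + 252*(593) = 1.
One solution: (251, 39097).
General: a = 251 + 252t, b = 39097 - 2299t.
a ≥ 0 ⇒ t ≥ 0; b ≥ 0 ⇒ t ≤ 17. So t ∈ [0, 17]: 18 solutions.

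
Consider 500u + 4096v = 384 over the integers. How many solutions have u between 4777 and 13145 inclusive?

8

gcd(4096, 500) = 4.
By Bézout, 500·(213) + 4096·(-26) = 4.
Particular solution: (992, -121).
General solution: u = 992 + 1024t, v = -121 - 125t for integer t.
4777 ≤ 992 + 1024t ≤ 13145 gives t ∈ [4, 11], which is 8 values.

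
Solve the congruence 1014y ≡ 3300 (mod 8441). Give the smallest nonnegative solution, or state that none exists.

gcd(8441, 1014) = 1  (8441 = 8·1014 + 329, 1014 = 3·329 + 27, 329 = 12·27 + 5, 27 = 5·5 + 2, 5 = 2·2 + 1, 2 = 2·1).
1 divides 3300, so solutions exist.
Back-substituting, 1014·(-3438) + 8441·(413) = 1.
So 1014·(-3438) ≡ 1 (mod 8441); multiply by 3300: y ≡ -11345400 (mod 8441).
Smallest nonnegative: y = -11345400 mod 8441 = 7745.

7745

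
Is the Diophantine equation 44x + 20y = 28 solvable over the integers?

yes

gcd(44, 20) = 4  (44 = 2·20 + 4, 20 = 5·4).
4 divides 28, so integer solutions exist.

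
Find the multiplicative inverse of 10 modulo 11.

10

gcd(11, 10) = 1  (11 = 1·10 + 1, 10 = 10·1).
Back-substituting, 10·(-1) + 11·(1) = 1.
So 10·-1 ≡ 1 (mod 11), and -1 mod 11 = 10.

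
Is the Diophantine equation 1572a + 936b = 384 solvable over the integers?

yes

gcd(1572, 936):
  1572 = 1*936 + 636
  936 = 1*636 + 300
  636 = 2*300 + 36
  300 = 8*36 + 12
  36 = 3*12
so gcd(1572, 936) = 12.
12 divides 384, so integer solutions exist.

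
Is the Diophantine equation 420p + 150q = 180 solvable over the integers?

yes

gcd(420, 150) = 30.
30 divides 180, so integer solutions exist.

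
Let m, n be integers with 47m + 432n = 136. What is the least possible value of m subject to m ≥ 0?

104

gcd(432, 47) = 1.
1 divides 136, so solutions exist.
By Bézout, 47·(-193) + 432·(21) = 1.
Scale by 136/1 = 136: (m₀, n₀) = (-26248, 2856).
General solution: m = -26248 + 432t, n = 2856 - 47t for integer t.
m ≥ 0: smallest is -26248 mod 432 = 104 (at t = 61), with n = -11.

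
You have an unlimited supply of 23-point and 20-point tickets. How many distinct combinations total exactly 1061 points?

Need nonnegative integers with 23j + 20k = 1061.
gcd(23, 20) = 1, and 23·(7) + 20·(-8) = 1.
So (j₀, k₀) = (7427, -8488); general j = 7427 + 20t, k = -8488 - 23t.
j ≥ 0 ⇒ t ≥ -371; k ≥ 0 ⇒ t ≤ -370. That's 2 values of t.

2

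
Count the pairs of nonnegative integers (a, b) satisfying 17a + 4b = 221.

gcd(17, 4):
  17 = 4·4 + 1
  4 = 4·1
so gcd(17, 4) = 1.
Back-substitute for Bézout coefficients:
  1 = 17 - 4·4
  ... = 17·(1) + 4·(-4)
Scale by 221: one solution is (221, -884). Reduce a mod 4: (1, 51).
General: a = 1 + 4t, b = 51 - 17t.
a ≥ 0 ⇒ t ≥ 0; b ≥ 0 ⇒ t ≤ 3. So t ∈ [0, 3]: 4 solutions.

4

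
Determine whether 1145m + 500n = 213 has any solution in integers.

no

gcd(1145, 500) = 5  (1145 = 2×500 + 145, 500 = 3×145 + 65, 145 = 2×65 + 15, 65 = 4×15 + 5, 15 = 3×5).
5 does not divide 213 (remainder 3), so no integer solutions.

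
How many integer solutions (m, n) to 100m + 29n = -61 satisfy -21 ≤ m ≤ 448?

gcd(100, 29) = 1.
By Bézout, 100·(9) + 29·(-31) = 1.
Particular solution: (2, -9).
General solution: m = 2 + 29t, n = -9 - 100t for integer t.
-21 ≤ 2 + 29t ≤ 448 gives t ∈ [0, 15], which is 16 values.

16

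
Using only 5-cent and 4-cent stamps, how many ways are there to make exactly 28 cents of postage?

2

Need nonnegative integers with 5j + 4k = 28.
gcd(5, 4) = 1, and 5·(1) + 4·(-1) = 1.
So (j₀, k₀) = (28, -28); general j = 28 + 4t, k = -28 - 5t.
j ≥ 0 ⇒ t ≥ -7; k ≥ 0 ⇒ t ≤ -6. That's 2 values of t.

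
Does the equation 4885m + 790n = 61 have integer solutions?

no

gcd(4885, 790) = 5.
5 does not divide 61 (remainder 1), so no integer solutions.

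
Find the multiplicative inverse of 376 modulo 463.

149

gcd(463, 376) = 1.
By Bézout, 376*(149) + 463*(-121) = 1.
So 376*149 ≡ 1 (mod 463), and 149 mod 463 = 149.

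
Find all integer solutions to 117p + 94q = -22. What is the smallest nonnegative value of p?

gcd(117, 94):
  117 = 1*94 + 23
  94 = 4*23 + 2
  23 = 11*2 + 1
  2 = 2*1
so gcd(117, 94) = 1.
1 divides -22, so solutions exist.
Back-substitute for Bézout coefficients:
  1 = 23 - 11*2
  ... = 117*(45) + 94*(-56)
Scale by -22/1 = -22: (p₀, q₀) = (-990, 1232).
General solution: p = -990 + 94t, q = 1232 - 117t for integer t.
p ≥ 0: smallest is -990 mod 94 = 44 (at t = 11), with q = -55.

44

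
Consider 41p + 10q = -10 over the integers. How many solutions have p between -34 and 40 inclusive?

8

gcd(41, 10):
  41 = 4·10 + 1
  10 = 10·1
so gcd(41, 10) = 1.
Back-substitute for Bézout coefficients:
  1 = 41 - 4·10
  ... = 41·(1) + 10·(-4)
Scale by -10: particular solution (-10, 40); reduce p mod 10: (0, -1).
General solution: p = 0 + 10t, q = -1 - 41t for integer t.
-34 ≤ 0 + 10t ≤ 40 gives t ∈ [-3, 4], which is 8 values.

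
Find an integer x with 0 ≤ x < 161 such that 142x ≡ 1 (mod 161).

144

gcd(161, 142):
  161 = 1×142 + 19
  142 = 7×19 + 9
  19 = 2×9 + 1
  9 = 9×1
so gcd(161, 142) = 1.
Back-substitute for Bézout coefficients:
  1 = 19 - 2×9
  ... = 142×(-17) + 161×(15)
So 142×-17 ≡ 1 (mod 161), and -17 mod 161 = 144.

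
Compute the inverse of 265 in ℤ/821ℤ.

gcd(821, 265) = 1  (821 = 3*265 + 26, 265 = 10*26 + 5, 26 = 5*5 + 1, 5 = 5*1).
Back-substituting, 265*(-158) + 821*(51) = 1.
So 265*-158 ≡ 1 (mod 821), and -158 mod 821 = 663.

663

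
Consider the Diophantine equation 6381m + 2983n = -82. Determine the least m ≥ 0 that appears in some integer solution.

2149

gcd(6381, 2983) = 1.
1 divides -82, so solutions exist.
By Bézout, 6381·(956) + 2983·(-2045) = 1.
Scale by -82/1 = -82: (m₀, n₀) = (-78392, 167690).
General solution: m = -78392 + 2983t, n = 167690 - 6381t for integer t.
m ≥ 0: smallest is -78392 mod 2983 = 2149 (at t = 27), with n = -4597.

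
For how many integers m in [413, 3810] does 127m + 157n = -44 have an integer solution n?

22

gcd(157, 127) = 1  (157 = 1×127 + 30, 127 = 4×30 + 7, 30 = 4×7 + 2, 7 = 3×2 + 1, 2 = 2×1).
Back-substituting, 127×(68) + 157×(-55) = 1.
Scale by -44: particular solution (-2992, 2420); reduce m mod 157: (148, -120).
General solution: m = 148 + 157t, n = -120 - 127t for integer t.
413 ≤ 148 + 157t ≤ 3810 gives t ∈ [2, 23], which is 22 values.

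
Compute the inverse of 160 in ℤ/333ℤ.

gcd(333, 160) = 1.
By Bézout, 160×(-77) + 333×(37) = 1.
So 160×-77 ≡ 1 (mod 333), and -77 mod 333 = 256.

256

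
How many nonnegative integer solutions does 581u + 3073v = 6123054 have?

24

gcd(3073, 581) = 7.
By Bézout, 581×(201) + 3073×(-38) = 7.
One solution: (61, 1981).
General: u = 61 + 439t, v = 1981 - 83t.
u ≥ 0 ⇒ t ≥ 0; v ≥ 0 ⇒ t ≤ 23. So t ∈ [0, 23]: 24 solutions.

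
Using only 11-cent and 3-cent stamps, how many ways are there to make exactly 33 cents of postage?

Need nonnegative integers with 11j + 3k = 33.
gcd(11, 3) = 1, and 11·(-1) + 3·(4) = 1.
So (j₀, k₀) = (-33, 132); general j = -33 + 3t, k = 132 - 11t.
j ≥ 0 ⇒ t ≥ 11; k ≥ 0 ⇒ t ≤ 12. That's 2 values of t.

2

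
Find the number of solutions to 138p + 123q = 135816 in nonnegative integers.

24

gcd(138, 123) = 3  (138 = 1·123 + 15, 123 = 8·15 + 3, 15 = 5·3).
Back-substituting, 138·(-8) + 123·(9) = 3.
Scale by 45272: one solution is (-362176, 407448). Reduce p mod 41: (18, 1084).
General: p = 18 + 41t, q = 1084 - 46t.
p ≥ 0 ⇒ t ≥ 0; q ≥ 0 ⇒ t ≤ 23. So t ∈ [0, 23]: 24 solutions.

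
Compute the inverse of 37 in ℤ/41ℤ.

10

gcd(41, 37) = 1.
By Bézout, 37*(10) + 41*(-9) = 1.
So 37*10 ≡ 1 (mod 41), and 10 mod 41 = 10.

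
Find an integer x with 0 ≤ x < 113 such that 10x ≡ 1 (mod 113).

34

gcd(113, 10) = 1  (113 = 11·10 + 3, 10 = 3·3 + 1, 3 = 3·1).
Back-substituting, 10·(34) + 113·(-3) = 1.
So 10·34 ≡ 1 (mod 113), and 34 mod 113 = 34.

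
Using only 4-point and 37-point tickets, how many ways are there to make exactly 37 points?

Need nonnegative integers with 4j + 37k = 37.
gcd(4, 37) = 1, and 4·(-9) + 37·(1) = 1.
So (j₀, k₀) = (-333, 37); general j = -333 + 37t, k = 37 - 4t.
j ≥ 0 ⇒ t ≥ 9; k ≥ 0 ⇒ t ≤ 9. That's 1 value of t.

1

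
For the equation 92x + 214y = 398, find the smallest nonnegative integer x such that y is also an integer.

2

gcd(214, 92) = 2.
2 divides 398, so solutions exist.
By Bézout, 92·(7) + 214·(-3) = 2.
Scale by 398/2 = 199: (x₀, y₀) = (1393, -597).
General solution: x = 1393 + 107t, y = -597 - 46t for integer t.
x ≥ 0: smallest is 1393 mod 107 = 2 (at t = -13), with y = 1.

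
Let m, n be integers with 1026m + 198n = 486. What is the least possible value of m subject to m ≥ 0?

gcd(1026, 198):
  1026 = 5·198 + 36
  198 = 5·36 + 18
  36 = 2·18
so gcd(1026, 198) = 18.
18 divides 486, so solutions exist.
Back-substitute for Bézout coefficients:
  18 = 198 - 5·36
  ... = 1026·(-5) + 198·(26)
Scale by 486/18 = 27: (m₀, n₀) = (-135, 702).
General solution: m = -135 + 11t, n = 702 - 57t for integer t.
m ≥ 0: smallest is -135 mod 11 = 8 (at t = 13), with n = -39.

8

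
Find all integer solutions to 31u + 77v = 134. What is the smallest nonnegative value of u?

54

gcd(77, 31) = 1  (77 = 2×31 + 15, 31 = 2×15 + 1, 15 = 15×1).
1 divides 134, so solutions exist.
Back-substituting, 31×(5) + 77×(-2) = 1.
Scale by 134/1 = 134: (u₀, v₀) = (670, -268).
General solution: u = 670 + 77t, v = -268 - 31t for integer t.
u ≥ 0: smallest is 670 mod 77 = 54 (at t = -8), with v = -20.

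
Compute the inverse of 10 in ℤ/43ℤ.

13

gcd(43, 10):
  43 = 4·10 + 3
  10 = 3·3 + 1
  3 = 3·1
so gcd(43, 10) = 1.
Back-substitute for Bézout coefficients:
  1 = 10 - 3·3
  ... = 10·(13) + 43·(-3)
So 10·13 ≡ 1 (mod 43), and 13 mod 43 = 13.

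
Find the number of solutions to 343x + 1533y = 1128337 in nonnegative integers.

15

gcd(1533, 343) = 7  (1533 = 4*343 + 161, 343 = 2*161 + 21, 161 = 7*21 + 14, 21 = 1*14 + 7, 14 = 2*7).
Back-substituting, 343*(76) + 1533*(-17) = 7.
Scale by 161191: one solution is (12250516, -2740247). Reduce x mod 219: (94, 715).
General: x = 94 + 219t, y = 715 - 49t.
x ≥ 0 ⇒ t ≥ 0; y ≥ 0 ⇒ t ≤ 14. So t ∈ [0, 14]: 15 solutions.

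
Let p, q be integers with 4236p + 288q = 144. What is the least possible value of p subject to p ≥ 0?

12

gcd(4236, 288) = 12.
12 divides 144, so solutions exist.
By Bézout, 4236·(-7) + 288·(103) = 12.
Scale by 144/12 = 12: (p₀, q₀) = (-84, 1236).
General solution: p = -84 + 24t, q = 1236 - 353t for integer t.
p ≥ 0: smallest is -84 mod 24 = 12 (at t = 4), with q = -176.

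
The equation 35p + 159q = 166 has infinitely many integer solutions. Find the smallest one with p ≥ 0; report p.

gcd(159, 35):
  159 = 4·35 + 19
  35 = 1·19 + 16
  19 = 1·16 + 3
  16 = 5·3 + 1
  3 = 3·1
so gcd(159, 35) = 1.
1 divides 166, so solutions exist.
Back-substitute for Bézout coefficients:
  1 = 16 - 5·3
  ... = 35·(50) + 159·(-11)
Scale by 166/1 = 166: (p₀, q₀) = (8300, -1826).
General solution: p = 8300 + 159t, q = -1826 - 35t for integer t.
p ≥ 0: smallest is 8300 mod 159 = 32 (at t = -52), with q = -6.

32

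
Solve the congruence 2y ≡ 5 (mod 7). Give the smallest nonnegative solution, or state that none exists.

gcd(7, 2) = 1.
1 divides 5, so solutions exist.
By Bézout, 2·(-3) + 7·(1) = 1.
So 2·(-3) ≡ 1 (mod 7); multiply by 5: y ≡ -15 (mod 7).
Smallest nonnegative: y = -15 mod 7 = 6.

6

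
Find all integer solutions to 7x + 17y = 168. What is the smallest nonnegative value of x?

7

gcd(17, 7) = 1.
1 divides 168, so solutions exist.
By Bézout, 7·(5) + 17·(-2) = 1.
Scale by 168/1 = 168: (x₀, y₀) = (840, -336).
General solution: x = 840 + 17t, y = -336 - 7t for integer t.
x ≥ 0: smallest is 840 mod 17 = 7 (at t = -49), with y = 7.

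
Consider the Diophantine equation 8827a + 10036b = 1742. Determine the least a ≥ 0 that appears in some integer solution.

gcd(10036, 8827):
  10036 = 1*8827 + 1209
  8827 = 7*1209 + 364
  1209 = 3*364 + 117
  364 = 3*117 + 13
  117 = 9*13
so gcd(10036, 8827) = 13.
13 divides 1742, so solutions exist.
Back-substitute for Bézout coefficients:
  13 = 364 - 3*117
  ... = 8827*(83) + 10036*(-73)
Scale by 1742/13 = 134: (a₀, b₀) = (11122, -9782).
General solution: a = 11122 + 772t, b = -9782 - 679t for integer t.
a ≥ 0: smallest is 11122 mod 772 = 314 (at t = -14), with b = -276.

314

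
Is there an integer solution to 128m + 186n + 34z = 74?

yes

gcd(186, 128) = 2  (186 = 1*128 + 58, 128 = 2*58 + 12, 58 = 4*12 + 10, 12 = 1*10 + 2, 10 = 5*2).
gcd(2, 34) = 2.
2 divides 74, so integer solutions exist.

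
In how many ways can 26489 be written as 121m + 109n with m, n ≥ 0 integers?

gcd(121, 109):
  121 = 1·109 + 12
  109 = 9·12 + 1
  12 = 12·1
so gcd(121, 109) = 1.
Back-substitute for Bézout coefficients:
  1 = 109 - 9·12
  ... = 121·(-9) + 109·(10)
Scale by 26489: one solution is (-238401, 264890). Reduce m mod 109: (91, 142).
General: m = 91 + 109t, n = 142 - 121t.
m ≥ 0 ⇒ t ≥ 0; n ≥ 0 ⇒ t ≤ 1. So t ∈ [0, 1]: 2 solutions.

2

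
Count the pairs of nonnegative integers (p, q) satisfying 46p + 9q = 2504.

6

gcd(46, 9) = 1  (46 = 5*9 + 1, 9 = 9*1).
Back-substituting, 46*(1) + 9*(-5) = 1.
Scale by 2504: one solution is (2504, -12520). Reduce p mod 9: (2, 268).
General: p = 2 + 9t, q = 268 - 46t.
p ≥ 0 ⇒ t ≥ 0; q ≥ 0 ⇒ t ≤ 5. So t ∈ [0, 5]: 6 solutions.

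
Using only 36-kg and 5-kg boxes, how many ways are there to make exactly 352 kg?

Need nonnegative integers with 36j + 5k = 352.
gcd(36, 5) = 1, and 36·(1) + 5·(-7) = 1.
So (j₀, k₀) = (352, -2464); general j = 352 + 5t, k = -2464 - 36t.
j ≥ 0 ⇒ t ≥ -70; k ≥ 0 ⇒ t ≤ -69. That's 2 values of t.

2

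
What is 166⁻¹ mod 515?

gcd(515, 166) = 1  (515 = 3*166 + 17, 166 = 9*17 + 13, 17 = 1*13 + 4, 13 = 3*4 + 1, 4 = 4*1).
Back-substituting, 166*(121) + 515*(-39) = 1.
So 166*121 ≡ 1 (mod 515), and 121 mod 515 = 121.

121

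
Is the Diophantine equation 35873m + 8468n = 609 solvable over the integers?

yes

gcd(35873, 8468) = 29  (35873 = 4·8468 + 2001, 8468 = 4·2001 + 464, 2001 = 4·464 + 145, 464 = 3·145 + 29, 145 = 5·29).
29 divides 609, so integer solutions exist.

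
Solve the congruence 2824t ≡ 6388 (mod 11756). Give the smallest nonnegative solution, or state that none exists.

2679

gcd(11756, 2824):
  11756 = 4*2824 + 460
  2824 = 6*460 + 64
  460 = 7*64 + 12
  64 = 5*12 + 4
  12 = 3*4
so gcd(11756, 2824) = 4.
4 divides 6388, so solutions exist.
Back-substitute for Bézout coefficients:
  4 = 64 - 5*12
  ... = 2824*(920) + 11756*(-221)
So 2824*(920) ≡ 4 (mod 11756); multiply by 1597: t ≡ 1469240 (mod 2939).
Smallest nonnegative: t = 1469240 mod 2939 = 2679.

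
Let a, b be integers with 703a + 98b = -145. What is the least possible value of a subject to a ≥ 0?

3

gcd(703, 98):
  703 = 7*98 + 17
  98 = 5*17 + 13
  17 = 1*13 + 4
  13 = 3*4 + 1
  4 = 4*1
so gcd(703, 98) = 1.
1 divides -145, so solutions exist.
Back-substitute for Bézout coefficients:
  1 = 13 - 3*4
  ... = 703*(-23) + 98*(165)
Scale by -145/1 = -145: (a₀, b₀) = (3335, -23925).
General solution: a = 3335 + 98t, b = -23925 - 703t for integer t.
a ≥ 0: smallest is 3335 mod 98 = 3 (at t = -34), with b = -23.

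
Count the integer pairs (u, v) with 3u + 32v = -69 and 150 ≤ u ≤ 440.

9

gcd(32, 3) = 1  (32 = 10×3 + 2, 3 = 1×2 + 1, 2 = 2×1).
Back-substituting, 3×(11) + 32×(-1) = 1.
Scale by -69: particular solution (-759, 69); reduce u mod 32: (9, -3).
General solution: u = 9 + 32t, v = -3 - 3t for integer t.
150 ≤ 9 + 32t ≤ 440 gives t ∈ [5, 13], which is 9 values.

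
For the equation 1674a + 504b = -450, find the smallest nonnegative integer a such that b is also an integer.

gcd(1674, 504) = 18  (1674 = 3·504 + 162, 504 = 3·162 + 18, 162 = 9·18).
18 divides -450, so solutions exist.
Back-substituting, 1674·(-3) + 504·(10) = 18.
Scale by -450/18 = -25: (a₀, b₀) = (75, -250).
General solution: a = 75 + 28t, b = -250 - 93t for integer t.
a ≥ 0: smallest is 75 mod 28 = 19 (at t = -2), with b = -64.

19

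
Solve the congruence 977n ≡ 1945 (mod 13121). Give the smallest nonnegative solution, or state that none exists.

96

gcd(13121, 977) = 1.
1 divides 1945, so solutions exist.
By Bézout, 977*(-5842) + 13121*(435) = 1.
So 977*(-5842) ≡ 1 (mod 13121); multiply by 1945: n ≡ -11362690 (mod 13121).
Smallest nonnegative: n = -11362690 mod 13121 = 96.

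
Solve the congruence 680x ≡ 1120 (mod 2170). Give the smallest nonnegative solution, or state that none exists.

gcd(2170, 680) = 10.
10 divides 1120, so solutions exist.
By Bézout, 680×(-67) + 2170×(21) = 10.
So 680×(-67) ≡ 10 (mod 2170); multiply by 112: x ≡ -7504 (mod 217).
Smallest nonnegative: x = -7504 mod 217 = 91.

91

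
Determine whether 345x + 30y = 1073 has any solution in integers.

no

gcd(345, 30):
  345 = 11·30 + 15
  30 = 2·15
so gcd(345, 30) = 15.
15 does not divide 1073 (remainder 8), so no integer solutions.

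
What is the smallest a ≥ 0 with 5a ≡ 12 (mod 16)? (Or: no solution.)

12

gcd(16, 5) = 1.
1 divides 12, so solutions exist.
By Bézout, 5*(-3) + 16*(1) = 1.
So 5*(-3) ≡ 1 (mod 16); multiply by 12: a ≡ -36 (mod 16).
Smallest nonnegative: a = -36 mod 16 = 12.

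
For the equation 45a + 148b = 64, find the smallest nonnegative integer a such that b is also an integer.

8

gcd(148, 45) = 1.
1 divides 64, so solutions exist.
By Bézout, 45×(-23) + 148×(7) = 1.
Scale by 64/1 = 64: (a₀, b₀) = (-1472, 448).
General solution: a = -1472 + 148t, b = 448 - 45t for integer t.
a ≥ 0: smallest is -1472 mod 148 = 8 (at t = 10), with b = -2.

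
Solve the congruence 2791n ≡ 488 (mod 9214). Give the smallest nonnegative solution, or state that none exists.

gcd(9214, 2791) = 1  (9214 = 3*2791 + 841, 2791 = 3*841 + 268, 841 = 3*268 + 37, 268 = 7*37 + 9, 37 = 4*9 + 1, 9 = 9*1).
1 divides 488, so solutions exist.
Back-substituting, 2791*(-997) + 9214*(302) = 1.
So 2791*(-997) ≡ 1 (mod 9214); multiply by 488: n ≡ -486536 (mod 9214).
Smallest nonnegative: n = -486536 mod 9214 = 1806.

1806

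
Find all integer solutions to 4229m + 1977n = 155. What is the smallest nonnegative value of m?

gcd(4229, 1977):
  4229 = 2*1977 + 275
  1977 = 7*275 + 52
  275 = 5*52 + 15
  52 = 3*15 + 7
  15 = 2*7 + 1
  7 = 7*1
so gcd(4229, 1977) = 1.
1 divides 155, so solutions exist.
Back-substitute for Bézout coefficients:
  1 = 15 - 2*7
  ... = 4229*(266) + 1977*(-569)
Scale by 155/1 = 155: (m₀, n₀) = (41230, -88195).
General solution: m = 41230 + 1977t, n = -88195 - 4229t for integer t.
m ≥ 0: smallest is 41230 mod 1977 = 1690 (at t = -20), with n = -3615.

1690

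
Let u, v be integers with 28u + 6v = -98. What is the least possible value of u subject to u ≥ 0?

gcd(28, 6):
  28 = 4*6 + 4
  6 = 1*4 + 2
  4 = 2*2
so gcd(28, 6) = 2.
2 divides -98, so solutions exist.
Back-substitute for Bézout coefficients:
  2 = 6 - 1*4
  ... = 28*(-1) + 6*(5)
Scale by -98/2 = -49: (u₀, v₀) = (49, -245).
General solution: u = 49 + 3t, v = -245 - 14t for integer t.
u ≥ 0: smallest is 49 mod 3 = 1 (at t = -16), with v = -21.

1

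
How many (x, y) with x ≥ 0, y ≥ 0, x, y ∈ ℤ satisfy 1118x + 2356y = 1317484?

1

gcd(2356, 1118) = 2.
By Bézout, 1118*(373) + 2356*(-177) = 2.
One solution: (1170, 4).
General: x = 1170 + 1178t, y = 4 - 559t.
x ≥ 0 ⇒ t ≥ 0; y ≥ 0 ⇒ t ≤ 0. So t ∈ [0, 0]: 1 solution.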